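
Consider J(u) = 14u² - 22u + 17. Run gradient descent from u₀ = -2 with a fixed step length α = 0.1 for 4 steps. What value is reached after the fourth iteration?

-28.4576

J′(u) = 28u - 22
u₁ = -2 − 0.1·(-78) = 5.8
u₂ = 5.8 − 0.1·140.4 = -8.24
u₃ = -8.24 − 0.1·(-252.72) = 17.032
u₄ = 17.032 − 0.1·454.896 = -28.4576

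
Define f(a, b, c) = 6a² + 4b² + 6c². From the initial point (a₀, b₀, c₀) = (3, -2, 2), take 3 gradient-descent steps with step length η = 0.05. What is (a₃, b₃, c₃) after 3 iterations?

∇f = (12a, 8b, 12c)
Step 1: at (3, -2, 2), ∇f = (36, -16, 24) → (3, -2, 2) − 0.05·(36, -16, 24) = (1.2, -1.2, 0.8)
Step 2: at (1.2, -1.2, 0.8), ∇f = (14.4, -9.6, 9.6) → (1.2, -1.2, 0.8) − 0.05·(14.4, -9.6, 9.6) = (0.48, -0.72, 0.32)
Step 3: at (0.48, -0.72, 0.32), ∇f = (5.76, -5.76, 3.84) → (0.48, -0.72, 0.32) − 0.05·(5.76, -5.76, 3.84) = (0.192, -0.432, 0.128)

(0.192, -0.432, 0.128)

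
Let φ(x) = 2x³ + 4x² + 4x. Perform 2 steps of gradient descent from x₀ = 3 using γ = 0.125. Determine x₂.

-39.921875

φ′(x) = 6x² + 8x + 4
x₁ = 3 − 0.125·82 = -7.25
x₂ = -7.25 − 0.125·261.375 = -39.921875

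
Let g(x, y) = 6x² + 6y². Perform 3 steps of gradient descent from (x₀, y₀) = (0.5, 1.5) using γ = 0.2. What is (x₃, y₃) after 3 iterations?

∇g = (12x, 12y)
Step 1: at (0.5, 1.5), ∇g = (6, 18) → (0.5, 1.5) − 0.2·(6, 18) = (-0.7, -2.1)
Step 2: at (-0.7, -2.1), ∇g = (-8.4, -25.2) → (-0.7, -2.1) − 0.2·(-8.4, -25.2) = (0.98, 2.94)
Step 3: at (0.98, 2.94), ∇g = (11.76, 35.28) → (0.98, 2.94) − 0.2·(11.76, 35.28) = (-1.372, -4.116)

(-1.372, -4.116)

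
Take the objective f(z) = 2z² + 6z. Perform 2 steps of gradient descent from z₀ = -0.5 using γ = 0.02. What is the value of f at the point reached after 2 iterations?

-3.06721408

f′(z) = 4z + 6
Step 1: f′(-0.5) = 4; z₁ = -0.5 − 0.02·4 = -0.58
Step 2: f′(-0.58) = 3.68; z₂ = -0.58 − 0.02·3.68 = -0.6536
f(-0.6536) = -3.06721408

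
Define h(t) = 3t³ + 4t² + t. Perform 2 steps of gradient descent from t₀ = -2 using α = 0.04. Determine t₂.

h′(t) = 9t² + 8t + 1
t₁ = -2 − 0.04·21 = -2.84
t₂ = -2.84 − 0.04·50.8704 = -4.874816

-4.874816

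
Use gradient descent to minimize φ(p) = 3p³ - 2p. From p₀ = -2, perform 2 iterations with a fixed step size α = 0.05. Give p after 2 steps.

-9.7605

φ′(p) = 9p² - 2
p₁ = -2 − 0.05·34 = -3.7
p₂ = -3.7 − 0.05·121.21 = -9.7605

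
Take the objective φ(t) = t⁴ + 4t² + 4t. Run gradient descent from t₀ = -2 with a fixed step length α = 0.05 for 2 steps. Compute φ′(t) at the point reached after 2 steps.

3.345026646016

φ′(t) = 4t³ + 8t + 4
t₁ = -2 − 0.05·(-44) = 0.2
t₂ = 0.2 − 0.05·5.632 = -0.0816
φ′(t) at (-0.0816) = 3.345026646016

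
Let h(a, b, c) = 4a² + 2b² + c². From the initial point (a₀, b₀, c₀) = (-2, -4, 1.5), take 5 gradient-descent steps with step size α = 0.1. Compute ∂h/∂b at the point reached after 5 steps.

-1.24416

∇h = (8a, 4b, 2c)
Step 1: at (-2, -4, 1.5), ∇h = (-16, -16, 3) → (-2, -4, 1.5) − 0.1·(-16, -16, 3) = (-0.4, -2.4, 1.2)
Step 2: at (-0.4, -2.4, 1.2), ∇h = (-3.2, -9.6, 2.4) → (-0.4, -2.4, 1.2) − 0.1·(-3.2, -9.6, 2.4) = (-0.08, -1.44, 0.96)
Step 3: at (-0.08, -1.44, 0.96), ∇h = (-0.64, -5.76, 1.92) → (-0.08, -1.44, 0.96) − 0.1·(-0.64, -5.76, 1.92) = (-0.016, -0.864, 0.768)
Step 4: at (-0.016, -0.864, 0.768), ∇h = (-0.128, -3.456, 1.536) → (-0.016, -0.864, 0.768) − 0.1·(-0.128, -3.456, 1.536) = (-0.0032, -0.5184, 0.6144)
Step 5: at (-0.0032, -0.5184, 0.6144), ∇h = (-0.0256, -2.0736, 1.2288) → (-0.0032, -0.5184, 0.6144) − 0.1·(-0.0256, -2.0736, 1.2288) = (-0.00064, -0.31104, 0.49152)
∂h/∂b at (-0.00064, -0.31104, 0.49152) = -1.24416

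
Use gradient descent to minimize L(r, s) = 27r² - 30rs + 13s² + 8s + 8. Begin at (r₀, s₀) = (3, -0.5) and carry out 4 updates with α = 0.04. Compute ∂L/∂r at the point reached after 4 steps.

2318.75158272

∇L = (54r - 30s, -30r + 26s + 8)
Step 1: at (3, -0.5), ∇L = (177, -95) → (3, -0.5) − 0.04·(177, -95) = (-4.08, 3.3)
Step 2: at (-4.08, 3.3), ∇L = (-319.32, 216.2) → (-4.08, 3.3) − 0.04·(-319.32, 216.2) = (8.6928, -5.348)
Step 3: at (8.6928, -5.348), ∇L = (629.8512, -391.832) → (8.6928, -5.348) − 0.04·(629.8512, -391.832) = (-16.501248, 10.32528)
Step 4: at (-16.501248, 10.32528), ∇L = (-1200.825792, 771.49472) → (-16.501248, 10.32528) − 0.04·(-1200.825792, 771.49472) = (31.53178368, -20.5345088)
∂L/∂r at (31.53178368, -20.5345088) = 2318.75158272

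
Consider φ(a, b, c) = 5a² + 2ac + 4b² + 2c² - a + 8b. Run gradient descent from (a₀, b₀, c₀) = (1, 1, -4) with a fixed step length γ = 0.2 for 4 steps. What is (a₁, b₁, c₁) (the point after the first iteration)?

∇φ = (10a + 2c - 1, 8b + 8, 2a + 4c)
Step 1: at (1, 1, -4), ∇φ = (1, 16, -14) → (1, 1, -4) − 0.2·(1, 16, -14) = (0.8, -2.2, -1.2)

(0.8, -2.2, -1.2)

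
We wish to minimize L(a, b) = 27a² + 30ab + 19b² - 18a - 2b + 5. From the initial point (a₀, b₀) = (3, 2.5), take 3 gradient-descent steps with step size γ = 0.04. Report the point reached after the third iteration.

∇L = (54a + 30b - 18, 30a + 38b - 2)
(a₁, b₁) = (3, 2.5) − 0.04·(219, 183) = (-5.76, -4.82)
(a₂, b₂) = (-5.76, -4.82) − 0.04·(-473.64, -357.96) = (13.1856, 9.4984)
(a₃, b₃) = (13.1856, 9.4984) − 0.04·(978.9744, 754.5072) = (-25.973376, -20.681888)

(-25.973376, -20.681888)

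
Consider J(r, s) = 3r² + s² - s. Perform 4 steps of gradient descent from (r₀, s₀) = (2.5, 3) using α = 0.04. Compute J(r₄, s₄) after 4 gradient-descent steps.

∇J = (6r, 2s - 1)
Step 1: at (2.5, 3), ∇J = (15, 5) → (2.5, 3) − 0.04·(15, 5) = (1.9, 2.8)
Step 2: at (1.9, 2.8), ∇J = (11.4, 4.6) → (1.9, 2.8) − 0.04·(11.4, 4.6) = (1.444, 2.616)
Step 3: at (1.444, 2.616), ∇J = (8.664, 4.232) → (1.444, 2.616) − 0.04·(8.664, 4.232) = (1.09744, 2.44672)
Step 4: at (1.09744, 2.44672), ∇J = (6.58464, 3.89344) → (1.09744, 2.44672) − 0.04·(6.58464, 3.89344) = (0.8340544, 2.2909824)
J(0.8340544, 2.2909824) = 5.04455818358784

5.04455818358784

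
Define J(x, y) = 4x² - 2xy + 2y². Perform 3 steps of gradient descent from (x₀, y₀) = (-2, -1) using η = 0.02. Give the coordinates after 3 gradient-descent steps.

(-1.286784, -0.969088)

∇J = (8x - 2y, -2x + 4y)
(x₁, y₁) = (-2, -1) − 0.02·(-14, 0) = (-1.72, -1)
(x₂, y₂) = (-1.72, -1) − 0.02·(-11.76, -0.56) = (-1.4848, -0.9888)
(x₃, y₃) = (-1.4848, -0.9888) − 0.02·(-9.9008, -0.9856) = (-1.286784, -0.969088)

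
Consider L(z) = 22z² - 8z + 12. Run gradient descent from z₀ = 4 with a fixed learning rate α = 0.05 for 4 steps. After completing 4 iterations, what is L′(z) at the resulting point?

L′(z) = 44z - 8
Step 1: L′(4) = 168; z₁ = 4 − 0.05·168 = -4.4
Step 2: L′(-4.4) = -201.6; z₂ = -4.4 − 0.05·(-201.6) = 5.68
Step 3: L′(5.68) = 241.92; z₃ = 5.68 − 0.05·241.92 = -6.416
Step 4: L′(-6.416) = -290.304; z₄ = -6.416 − 0.05·(-290.304) = 8.0992
L′(z) at (8.0992) = 348.3648

348.3648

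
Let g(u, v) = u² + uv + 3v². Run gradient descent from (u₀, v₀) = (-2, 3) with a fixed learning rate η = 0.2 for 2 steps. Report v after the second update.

∇g = (2u + v, u + 6v)
(u₁, v₁) = (-2, 3) − 0.2·(-1, 16) = (-1.8, -0.2)
(u₂, v₂) = (-1.8, -0.2) − 0.2·(-3.8, -3) = (-1.04, 0.4)
v = 0.4

0.4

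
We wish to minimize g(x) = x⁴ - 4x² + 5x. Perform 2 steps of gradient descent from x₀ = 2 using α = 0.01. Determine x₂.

1.65378644

g′(x) = 4x³ - 8x + 5
x₁ = 2 − 0.01·21 = 1.79
x₂ = 1.79 − 0.01·13.621356 = 1.65378644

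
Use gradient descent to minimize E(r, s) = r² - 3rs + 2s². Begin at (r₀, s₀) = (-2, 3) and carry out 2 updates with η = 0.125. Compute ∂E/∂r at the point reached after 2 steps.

-0.703125

∇E = (2r - 3s, -3r + 4s)
(r₁, s₁) = (-2, 3) − 0.125·(-13, 18) = (-0.375, 0.75)
(r₂, s₂) = (-0.375, 0.75) − 0.125·(-3, 4.125) = (0, 0.234375)
∂E/∂r at (0, 0.234375) = -0.703125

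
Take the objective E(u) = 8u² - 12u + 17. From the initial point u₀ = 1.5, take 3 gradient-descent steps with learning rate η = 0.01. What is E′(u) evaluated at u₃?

7.112448

E′(u) = 16u - 12
u₁ = 1.5 − 0.01·12 = 1.38
u₂ = 1.38 − 0.01·10.08 = 1.2792
u₃ = 1.2792 − 0.01·8.4672 = 1.194528
E′(u) at (1.194528) = 7.112448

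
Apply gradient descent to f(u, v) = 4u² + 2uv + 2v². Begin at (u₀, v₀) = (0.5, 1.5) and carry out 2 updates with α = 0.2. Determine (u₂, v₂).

∇f = (8u + 2v, 2u + 4v)
(u₁, v₁) = (0.5, 1.5) − 0.2·(7, 7) = (-0.9, 0.1)
(u₂, v₂) = (-0.9, 0.1) − 0.2·(-7, -1.4) = (0.5, 0.38)

(0.5, 0.38)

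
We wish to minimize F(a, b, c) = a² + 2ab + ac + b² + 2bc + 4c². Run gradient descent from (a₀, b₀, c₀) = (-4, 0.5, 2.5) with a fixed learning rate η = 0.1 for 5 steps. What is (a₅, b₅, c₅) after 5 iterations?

∇F = (2a + 2b + c, 2a + 2b + 2c, a + 2b + 8c)
Step 1: at (-4, 0.5, 2.5), ∇F = (-4.5, -2, 17) → (-4, 0.5, 2.5) − 0.1·(-4.5, -2, 17) = (-3.55, 0.7, 0.8)
Step 2: at (-3.55, 0.7, 0.8), ∇F = (-4.9, -4.1, 4.25) → (-3.55, 0.7, 0.8) − 0.1·(-4.9, -4.1, 4.25) = (-3.06, 1.11, 0.375)
Step 3: at (-3.06, 1.11, 0.375), ∇F = (-3.525, -3.15, 2.16) → (-3.06, 1.11, 0.375) − 0.1·(-3.525, -3.15, 2.16) = (-2.7075, 1.425, 0.159)
Step 4: at (-2.7075, 1.425, 0.159), ∇F = (-2.406, -2.247, 1.4145) → (-2.7075, 1.425, 0.159) − 0.1·(-2.406, -2.247, 1.4145) = (-2.4669, 1.6497, 0.01755)
Step 5: at (-2.4669, 1.6497, 0.01755), ∇F = (-1.61685, -1.5993, 0.9729) → (-2.4669, 1.6497, 0.01755) − 0.1·(-1.61685, -1.5993, 0.9729) = (-2.305215, 1.80963, -0.07974)

(-2.305215, 1.80963, -0.07974)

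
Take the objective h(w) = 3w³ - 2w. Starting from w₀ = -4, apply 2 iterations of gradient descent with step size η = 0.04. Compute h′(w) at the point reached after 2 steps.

16897.633921982464

h′(w) = 9w² - 2
w₁ = -4 − 0.04·142 = -9.68
w₂ = -9.68 − 0.04·841.3216 = -43.332864
h′(w) at (-43.332864) = 16897.633921982464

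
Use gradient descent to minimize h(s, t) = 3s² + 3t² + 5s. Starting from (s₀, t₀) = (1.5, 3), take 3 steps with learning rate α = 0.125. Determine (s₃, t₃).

∇h = (6s + 5, 6t)
Step 1: at (1.5, 3), ∇h = (14, 18) → (1.5, 3) − 0.125·(14, 18) = (-0.25, 0.75)
Step 2: at (-0.25, 0.75), ∇h = (3.5, 4.5) → (-0.25, 0.75) − 0.125·(3.5, 4.5) = (-0.6875, 0.1875)
Step 3: at (-0.6875, 0.1875), ∇h = (0.875, 1.125) → (-0.6875, 0.1875) − 0.125·(0.875, 1.125) = (-0.796875, 0.046875)

(-0.796875, 0.046875)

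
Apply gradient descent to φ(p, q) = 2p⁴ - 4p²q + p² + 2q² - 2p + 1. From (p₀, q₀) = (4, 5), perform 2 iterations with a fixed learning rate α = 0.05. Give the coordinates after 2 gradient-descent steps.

(1021.8056, 44.402)

∇φ = (8p³ - 8pq + 2p - 2, -4p² + 4q)
(p₁, q₁) = (4, 5) − 0.05·(358, -44) = (-13.9, 7.2)
(p₂, q₂) = (-13.9, 7.2) − 0.05·(-20714.112, -744.04) = (1021.8056, 44.402)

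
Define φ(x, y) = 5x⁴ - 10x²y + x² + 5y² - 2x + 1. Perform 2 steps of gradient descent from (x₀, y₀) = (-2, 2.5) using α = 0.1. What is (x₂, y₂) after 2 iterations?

(-153.992, 21.16)

∇φ = (20x³ - 20xy + 2x - 2, -10x² + 10y)
(x₁, y₁) = (-2, 2.5) − 0.1·(-66, -15) = (4.6, 4)
(x₂, y₂) = (4.6, 4) − 0.1·(1585.92, -171.6) = (-153.992, 21.16)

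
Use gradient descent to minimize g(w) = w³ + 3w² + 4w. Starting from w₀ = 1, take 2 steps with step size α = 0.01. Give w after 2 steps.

g′(w) = 3w² + 6w + 4
w₁ = 1 − 0.01·13 = 0.87
w₂ = 0.87 − 0.01·11.4907 = 0.755093

0.755093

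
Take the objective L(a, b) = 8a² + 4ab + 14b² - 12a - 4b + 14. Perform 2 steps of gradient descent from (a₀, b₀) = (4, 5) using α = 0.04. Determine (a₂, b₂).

(1.056, 0.1104)

∇L = (16a + 4b - 12, 4a + 28b - 4)
Step 1: at (4, 5), ∇L = (72, 152) → (4, 5) − 0.04·(72, 152) = (1.12, -1.08)
Step 2: at (1.12, -1.08), ∇L = (1.6, -29.76) → (1.12, -1.08) − 0.04·(1.6, -29.76) = (1.056, 0.1104)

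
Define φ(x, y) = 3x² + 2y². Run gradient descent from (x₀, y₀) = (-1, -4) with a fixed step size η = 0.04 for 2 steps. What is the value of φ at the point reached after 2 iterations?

∇φ = (6x, 4y)
(x₁, y₁) = (-1, -4) − 0.04·(-6, -16) = (-0.76, -3.36)
(x₂, y₂) = (-0.76, -3.36) − 0.04·(-4.56, -13.44) = (-0.5776, -2.8224)
φ(-0.5776, -2.8224) = 16.9327488

16.9327488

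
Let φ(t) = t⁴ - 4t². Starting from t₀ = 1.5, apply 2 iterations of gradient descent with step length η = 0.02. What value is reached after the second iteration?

φ′(t) = 4t³ - 8t
t₁ = 1.5 − 0.02·1.5 = 1.47
t₂ = 1.47 − 0.02·0.946092 = 1.45107816

1.45107816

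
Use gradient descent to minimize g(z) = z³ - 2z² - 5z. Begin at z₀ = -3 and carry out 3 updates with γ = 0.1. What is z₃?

-157.6910512

g′(z) = 3z² - 4z - 5
Step 1: g′(-3) = 34; z₁ = -3 − 0.1·34 = -6.4
Step 2: g′(-6.4) = 143.48; z₂ = -6.4 − 0.1·143.48 = -20.748
Step 3: g′(-20.748) = 1369.430512; z₃ = -20.748 − 0.1·1369.430512 = -157.6910512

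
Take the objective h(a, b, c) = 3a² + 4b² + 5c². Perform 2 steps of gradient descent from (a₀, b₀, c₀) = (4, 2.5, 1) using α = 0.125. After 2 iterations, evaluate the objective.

∇h = (6a, 8b, 10c)
(a₁, b₁, c₁) = (4, 2.5, 1) − 0.125·(24, 20, 10) = (1, 0, -0.25)
(a₂, b₂, c₂) = (1, 0, -0.25) − 0.125·(6, 0, -2.5) = (0.25, 0, 0.0625)
h(0.25, 0, 0.0625) = 0.20703125

0.20703125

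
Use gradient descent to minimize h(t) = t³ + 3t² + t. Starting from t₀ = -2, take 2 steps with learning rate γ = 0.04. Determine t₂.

h′(t) = 3t² + 6t + 1
t₁ = -2 − 0.04·1 = -2.04
t₂ = -2.04 − 0.04·1.2448 = -2.089792

-2.089792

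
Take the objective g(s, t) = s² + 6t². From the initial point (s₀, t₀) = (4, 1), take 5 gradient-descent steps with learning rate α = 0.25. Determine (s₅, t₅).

(0.125, -32)

∇g = (2s, 12t)
Step 1: at (4, 1), ∇g = (8, 12) → (4, 1) − 0.25·(8, 12) = (2, -2)
Step 2: at (2, -2), ∇g = (4, -24) → (2, -2) − 0.25·(4, -24) = (1, 4)
Step 3: at (1, 4), ∇g = (2, 48) → (1, 4) − 0.25·(2, 48) = (0.5, -8)
Step 4: at (0.5, -8), ∇g = (1, -96) → (0.5, -8) − 0.25·(1, -96) = (0.25, 16)
Step 5: at (0.25, 16), ∇g = (0.5, 192) → (0.25, 16) − 0.25·(0.5, 192) = (0.125, -32)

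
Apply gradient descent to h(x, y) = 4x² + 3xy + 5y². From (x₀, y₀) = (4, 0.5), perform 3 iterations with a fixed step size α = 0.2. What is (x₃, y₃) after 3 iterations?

(-4.728, -6.536)

∇h = (8x + 3y, 3x + 10y)
(x₁, y₁) = (4, 0.5) − 0.2·(33.5, 17) = (-2.7, -2.9)
(x₂, y₂) = (-2.7, -2.9) − 0.2·(-30.3, -37.1) = (3.36, 4.52)
(x₃, y₃) = (3.36, 4.52) − 0.2·(40.44, 55.28) = (-4.728, -6.536)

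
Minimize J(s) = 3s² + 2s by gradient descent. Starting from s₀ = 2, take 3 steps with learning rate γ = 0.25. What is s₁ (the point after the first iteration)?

J′(s) = 6s + 2
s₁ = 2 − 0.25·14 = -1.5

-1.5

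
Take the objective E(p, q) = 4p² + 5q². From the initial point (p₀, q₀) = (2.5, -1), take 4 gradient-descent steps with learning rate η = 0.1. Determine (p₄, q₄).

∇E = (8p, 10q)
Step 1: at (2.5, -1), ∇E = (20, -10) → (2.5, -1) − 0.1·(20, -10) = (0.5, 0)
Step 2: at (0.5, 0), ∇E = (4, 0) → (0.5, 0) − 0.1·(4, 0) = (0.1, 0)
Step 3: at (0.1, 0), ∇E = (0.8, 0) → (0.1, 0) − 0.1·(0.8, 0) = (0.02, 0)
Step 4: at (0.02, 0), ∇E = (0.16, 0) → (0.02, 0) − 0.1·(0.16, 0) = (0.004, 0)

(0.004, 0)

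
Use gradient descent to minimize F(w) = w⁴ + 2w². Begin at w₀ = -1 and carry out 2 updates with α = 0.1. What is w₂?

F′(w) = 4w³ + 4w
Step 1: F′(-1) = -8; w₁ = -1 − 0.1·(-8) = -0.2
Step 2: F′(-0.2) = -0.832; w₂ = -0.2 − 0.1·(-0.832) = -0.1168

-0.1168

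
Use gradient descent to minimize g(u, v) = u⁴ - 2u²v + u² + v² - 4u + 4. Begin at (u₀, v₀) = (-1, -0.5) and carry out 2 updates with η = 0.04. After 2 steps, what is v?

-0.327968

∇g = (4u³ - 4uv + 2u - 4, -2u² + 2v)
(u₁, v₁) = (-1, -0.5) − 0.04·(-12, -3) = (-0.52, -0.38)
(u₂, v₂) = (-0.52, -0.38) − 0.04·(-6.392832, -1.3008) = (-0.26428672, -0.327968)
v = -0.327968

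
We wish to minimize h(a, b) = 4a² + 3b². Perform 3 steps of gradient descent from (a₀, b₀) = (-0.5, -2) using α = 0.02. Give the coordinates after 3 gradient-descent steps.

(-0.296352, -1.362944)

∇h = (8a, 6b)
(a₁, b₁) = (-0.5, -2) − 0.02·(-4, -12) = (-0.42, -1.76)
(a₂, b₂) = (-0.42, -1.76) − 0.02·(-3.36, -10.56) = (-0.3528, -1.5488)
(a₃, b₃) = (-0.3528, -1.5488) − 0.02·(-2.8224, -9.2928) = (-0.296352, -1.362944)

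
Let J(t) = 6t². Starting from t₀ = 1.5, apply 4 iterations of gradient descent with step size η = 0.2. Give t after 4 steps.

5.7624

J′(t) = 12t
Step 1: J′(1.5) = 18; t₁ = 1.5 − 0.2·18 = -2.1
Step 2: J′(-2.1) = -25.2; t₂ = -2.1 − 0.2·(-25.2) = 2.94
Step 3: J′(2.94) = 35.28; t₃ = 2.94 − 0.2·35.28 = -4.116
Step 4: J′(-4.116) = -49.392; t₄ = -4.116 − 0.2·(-49.392) = 5.7624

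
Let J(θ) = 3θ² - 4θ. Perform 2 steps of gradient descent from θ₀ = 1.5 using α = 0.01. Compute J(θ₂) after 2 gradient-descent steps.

J′(θ) = 6θ - 4
θ₁ = 1.5 − 0.01·5 = 1.45
θ₂ = 1.45 − 0.01·4.7 = 1.403
J(1.403) = 0.293227

0.293227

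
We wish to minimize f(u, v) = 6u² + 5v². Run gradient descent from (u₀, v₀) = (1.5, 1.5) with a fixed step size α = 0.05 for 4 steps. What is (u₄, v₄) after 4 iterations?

∇f = (12u, 10v)
Step 1: at (1.5, 1.5), ∇f = (18, 15) → (1.5, 1.5) − 0.05·(18, 15) = (0.6, 0.75)
Step 2: at (0.6, 0.75), ∇f = (7.2, 7.5) → (0.6, 0.75) − 0.05·(7.2, 7.5) = (0.24, 0.375)
Step 3: at (0.24, 0.375), ∇f = (2.88, 3.75) → (0.24, 0.375) − 0.05·(2.88, 3.75) = (0.096, 0.1875)
Step 4: at (0.096, 0.1875), ∇f = (1.152, 1.875) → (0.096, 0.1875) − 0.05·(1.152, 1.875) = (0.0384, 0.09375)

(0.0384, 0.09375)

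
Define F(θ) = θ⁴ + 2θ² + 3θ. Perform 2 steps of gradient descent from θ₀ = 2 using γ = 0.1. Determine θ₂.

3.1868

F′(θ) = 4θ³ + 4θ + 3
Step 1: F′(2) = 43; θ₁ = 2 − 0.1·43 = -2.3
Step 2: F′(-2.3) = -54.868; θ₂ = -2.3 − 0.1·(-54.868) = 3.1868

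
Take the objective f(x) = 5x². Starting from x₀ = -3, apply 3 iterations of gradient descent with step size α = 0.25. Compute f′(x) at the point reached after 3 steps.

f′(x) = 10x
x₁ = -3 − 0.25·(-30) = 4.5
x₂ = 4.5 − 0.25·45 = -6.75
x₃ = -6.75 − 0.25·(-67.5) = 10.125
f′(x) at (10.125) = 101.25

101.25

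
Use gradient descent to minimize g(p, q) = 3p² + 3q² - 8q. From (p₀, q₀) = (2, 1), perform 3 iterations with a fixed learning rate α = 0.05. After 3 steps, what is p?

∇g = (6p, 6q - 8)
Step 1: at (2, 1), ∇g = (12, -2) → (2, 1) − 0.05·(12, -2) = (1.4, 1.1)
Step 2: at (1.4, 1.1), ∇g = (8.4, -1.4) → (1.4, 1.1) − 0.05·(8.4, -1.4) = (0.98, 1.17)
Step 3: at (0.98, 1.17), ∇g = (5.88, -0.98) → (0.98, 1.17) − 0.05·(5.88, -0.98) = (0.686, 1.219)
p = 0.686

0.686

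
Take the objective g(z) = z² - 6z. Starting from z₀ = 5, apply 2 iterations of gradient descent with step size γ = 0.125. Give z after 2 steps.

4.125

g′(z) = 2z - 6
z₁ = 5 − 0.125·4 = 4.5
z₂ = 4.5 − 0.125·3 = 4.125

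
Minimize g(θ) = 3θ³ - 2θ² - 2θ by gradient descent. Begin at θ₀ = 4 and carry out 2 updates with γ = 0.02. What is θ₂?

1.244128

g′(θ) = 9θ² - 4θ - 2
θ₁ = 4 − 0.02·126 = 1.48
θ₂ = 1.48 − 0.02·11.7936 = 1.244128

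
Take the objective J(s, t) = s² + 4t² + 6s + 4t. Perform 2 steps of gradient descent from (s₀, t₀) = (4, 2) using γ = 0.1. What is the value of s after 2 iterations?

∇J = (2s + 6, 8t + 4)
Step 1: at (4, 2), ∇J = (14, 20) → (4, 2) − 0.1·(14, 20) = (2.6, 0)
Step 2: at (2.6, 0), ∇J = (11.2, 4) → (2.6, 0) − 0.1·(11.2, 4) = (1.48, -0.4)
s = 1.48

1.48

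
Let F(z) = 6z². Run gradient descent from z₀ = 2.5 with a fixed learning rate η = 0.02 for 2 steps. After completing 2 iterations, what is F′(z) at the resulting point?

17.328

F′(z) = 12z
z₁ = 2.5 − 0.02·30 = 1.9
z₂ = 1.9 − 0.02·22.8 = 1.444
F′(z) at (1.444) = 17.328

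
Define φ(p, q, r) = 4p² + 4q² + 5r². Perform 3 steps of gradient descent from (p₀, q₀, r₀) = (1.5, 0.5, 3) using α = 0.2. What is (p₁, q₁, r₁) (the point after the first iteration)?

(-0.9, -0.3, -3)

∇φ = (8p, 8q, 10r)
(p₁, q₁, r₁) = (1.5, 0.5, 3) − 0.2·(12, 4, 30) = (-0.9, -0.3, -3)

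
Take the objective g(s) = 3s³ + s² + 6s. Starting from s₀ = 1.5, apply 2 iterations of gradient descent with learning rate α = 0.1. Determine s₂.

-3.5675625

g′(s) = 9s² + 2s + 6
Step 1: g′(1.5) = 29.25; s₁ = 1.5 − 0.1·29.25 = -1.425
Step 2: g′(-1.425) = 21.425625; s₂ = -1.425 − 0.1·21.425625 = -3.5675625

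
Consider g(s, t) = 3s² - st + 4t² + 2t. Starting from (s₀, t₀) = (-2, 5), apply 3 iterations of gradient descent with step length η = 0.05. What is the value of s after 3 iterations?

-0.389375

∇g = (6s - t, -s + 8t + 2)
Step 1: at (-2, 5), ∇g = (-17, 44) → (-2, 5) − 0.05·(-17, 44) = (-1.15, 2.8)
Step 2: at (-1.15, 2.8), ∇g = (-9.7, 25.55) → (-1.15, 2.8) − 0.05·(-9.7, 25.55) = (-0.665, 1.5225)
Step 3: at (-0.665, 1.5225), ∇g = (-5.5125, 14.845) → (-0.665, 1.5225) − 0.05·(-5.5125, 14.845) = (-0.389375, 0.78025)
s = -0.389375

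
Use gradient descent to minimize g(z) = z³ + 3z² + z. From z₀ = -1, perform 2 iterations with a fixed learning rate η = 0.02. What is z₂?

g′(z) = 3z² + 6z + 1
z₁ = -1 − 0.02·(-2) = -0.96
z₂ = -0.96 − 0.02·(-1.9952) = -0.920096

-0.920096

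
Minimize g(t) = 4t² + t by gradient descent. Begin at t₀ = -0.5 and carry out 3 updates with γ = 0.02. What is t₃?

-0.347264

g′(t) = 8t + 1
t₁ = -0.5 − 0.02·(-3) = -0.44
t₂ = -0.44 − 0.02·(-2.52) = -0.3896
t₃ = -0.3896 − 0.02·(-2.1168) = -0.347264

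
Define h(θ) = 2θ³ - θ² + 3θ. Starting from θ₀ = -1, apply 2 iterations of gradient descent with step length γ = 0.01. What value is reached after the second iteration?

-1.236126

h′(θ) = 6θ² - 2θ + 3
Step 1: h′(-1) = 11; θ₁ = -1 − 0.01·11 = -1.11
Step 2: h′(-1.11) = 12.6126; θ₂ = -1.11 − 0.01·12.6126 = -1.236126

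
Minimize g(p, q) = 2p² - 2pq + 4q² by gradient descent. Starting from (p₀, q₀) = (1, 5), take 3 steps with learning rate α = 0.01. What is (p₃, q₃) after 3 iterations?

∇g = (4p - 2q, -2p + 8q)
(p₁, q₁) = (1, 5) − 0.01·(-6, 38) = (1.06, 4.62)
(p₂, q₂) = (1.06, 4.62) − 0.01·(-5, 34.84) = (1.11, 4.2716)
(p₃, q₃) = (1.11, 4.2716) − 0.01·(-4.1032, 31.9528) = (1.151032, 3.952072)

(1.151032, 3.952072)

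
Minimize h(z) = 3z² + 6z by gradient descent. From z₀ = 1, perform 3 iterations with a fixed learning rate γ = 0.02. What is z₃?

0.362944

h′(z) = 6z + 6
z₁ = 1 − 0.02·12 = 0.76
z₂ = 0.76 − 0.02·10.56 = 0.5488
z₃ = 0.5488 − 0.02·9.2928 = 0.362944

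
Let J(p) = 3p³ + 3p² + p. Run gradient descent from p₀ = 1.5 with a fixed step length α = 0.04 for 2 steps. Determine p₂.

J′(p) = 9p² + 6p + 1
p₁ = 1.5 − 0.04·30.25 = 0.29
p₂ = 0.29 − 0.04·3.4969 = 0.150124

0.150124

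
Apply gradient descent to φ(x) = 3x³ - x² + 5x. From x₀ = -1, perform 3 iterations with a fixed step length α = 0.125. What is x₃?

φ′(x) = 9x² - 2x + 5
Step 1: φ′(-1) = 16; x₁ = -1 − 0.125·16 = -3
Step 2: φ′(-3) = 92; x₂ = -3 − 0.125·92 = -14.5
Step 3: φ′(-14.5) = 1926.25; x₃ = -14.5 − 0.125·1926.25 = -255.28125

-255.28125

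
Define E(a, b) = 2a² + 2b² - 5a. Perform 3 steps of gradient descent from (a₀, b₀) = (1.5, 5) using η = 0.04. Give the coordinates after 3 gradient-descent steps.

∇E = (4a - 5, 4b)
Step 1: at (1.5, 5), ∇E = (1, 20) → (1.5, 5) − 0.04·(1, 20) = (1.46, 4.2)
Step 2: at (1.46, 4.2), ∇E = (0.84, 16.8) → (1.46, 4.2) − 0.04·(0.84, 16.8) = (1.4264, 3.528)
Step 3: at (1.4264, 3.528), ∇E = (0.7056, 14.112) → (1.4264, 3.528) − 0.04·(0.7056, 14.112) = (1.398176, 2.96352)

(1.398176, 2.96352)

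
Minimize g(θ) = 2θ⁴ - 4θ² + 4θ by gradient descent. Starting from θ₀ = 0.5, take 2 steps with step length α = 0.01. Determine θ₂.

0.47978808

g′(θ) = 8θ³ - 8θ + 4
Step 1: g′(0.5) = 1; θ₁ = 0.5 − 0.01·1 = 0.49
Step 2: g′(0.49) = 1.021192; θ₂ = 0.49 − 0.01·1.021192 = 0.47978808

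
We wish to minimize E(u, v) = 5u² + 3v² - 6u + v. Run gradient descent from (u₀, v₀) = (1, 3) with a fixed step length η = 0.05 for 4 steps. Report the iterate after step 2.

(0.7, 1.385)

∇E = (10u - 6, 6v + 1)
(u₁, v₁) = (1, 3) − 0.05·(4, 19) = (0.8, 2.05)
(u₂, v₂) = (0.8, 2.05) − 0.05·(2, 13.3) = (0.7, 1.385)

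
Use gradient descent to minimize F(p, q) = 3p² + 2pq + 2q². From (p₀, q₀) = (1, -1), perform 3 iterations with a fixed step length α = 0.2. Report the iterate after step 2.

(0.2, -0.2)

∇F = (6p + 2q, 2p + 4q)
Step 1: at (1, -1), ∇F = (4, -2) → (1, -1) − 0.2·(4, -2) = (0.2, -0.6)
Step 2: at (0.2, -0.6), ∇F = (0, -2) → (0.2, -0.6) − 0.2·(0, -2) = (0.2, -0.2)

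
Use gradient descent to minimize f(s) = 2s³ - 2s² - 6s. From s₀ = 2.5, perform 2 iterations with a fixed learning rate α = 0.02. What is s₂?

1.841412

f′(s) = 6s² - 4s - 6
Step 1: f′(2.5) = 21.5; s₁ = 2.5 − 0.02·21.5 = 2.07
Step 2: f′(2.07) = 11.4294; s₂ = 2.07 − 0.02·11.4294 = 1.841412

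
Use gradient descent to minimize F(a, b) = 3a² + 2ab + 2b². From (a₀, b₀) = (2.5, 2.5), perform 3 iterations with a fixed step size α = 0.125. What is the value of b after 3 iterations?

0.1953125

∇F = (6a + 2b, 2a + 4b)
Step 1: at (2.5, 2.5), ∇F = (20, 15) → (2.5, 2.5) − 0.125·(20, 15) = (0, 0.625)
Step 2: at (0, 0.625), ∇F = (1.25, 2.5) → (0, 0.625) − 0.125·(1.25, 2.5) = (-0.15625, 0.3125)
Step 3: at (-0.15625, 0.3125), ∇F = (-0.3125, 0.9375) → (-0.15625, 0.3125) − 0.125·(-0.3125, 0.9375) = (-0.1171875, 0.1953125)
b = 0.1953125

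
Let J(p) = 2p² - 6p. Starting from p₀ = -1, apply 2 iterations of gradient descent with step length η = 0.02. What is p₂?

J′(p) = 4p - 6
Step 1: J′(-1) = -10; p₁ = -1 − 0.02·(-10) = -0.8
Step 2: J′(-0.8) = -9.2; p₂ = -0.8 − 0.02·(-9.2) = -0.616

-0.616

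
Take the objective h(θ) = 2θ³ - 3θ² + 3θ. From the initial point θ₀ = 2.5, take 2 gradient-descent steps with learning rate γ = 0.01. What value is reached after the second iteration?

h′(θ) = 6θ² - 6θ + 3
Step 1: h′(2.5) = 25.5; θ₁ = 2.5 − 0.01·25.5 = 2.245
Step 2: h′(2.245) = 19.77015; θ₂ = 2.245 − 0.01·19.77015 = 2.0472985

2.0472985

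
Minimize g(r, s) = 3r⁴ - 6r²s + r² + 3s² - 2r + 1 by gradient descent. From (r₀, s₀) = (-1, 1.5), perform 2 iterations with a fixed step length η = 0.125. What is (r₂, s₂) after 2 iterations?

∇g = (12r³ - 12rs + 2r - 2, -6r² + 6s)
Step 1: at (-1, 1.5), ∇g = (2, 3) → (-1, 1.5) − 0.125·(2, 3) = (-1.25, 1.125)
Step 2: at (-1.25, 1.125), ∇g = (-11.0625, -2.625) → (-1.25, 1.125) − 0.125·(-11.0625, -2.625) = (0.1328125, 1.453125)

(0.1328125, 1.453125)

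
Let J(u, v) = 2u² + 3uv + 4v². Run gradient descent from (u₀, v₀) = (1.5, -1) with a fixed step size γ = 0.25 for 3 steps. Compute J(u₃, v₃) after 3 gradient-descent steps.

1.1160888671875

∇J = (4u + 3v, 3u + 8v)
(u₁, v₁) = (1.5, -1) − 0.25·(3, -3.5) = (0.75, -0.125)
(u₂, v₂) = (0.75, -0.125) − 0.25·(2.625, 1.25) = (0.09375, -0.4375)
(u₃, v₃) = (0.09375, -0.4375) − 0.25·(-0.9375, -3.21875) = (0.328125, 0.3671875)
J(0.328125, 0.3671875) = 1.1160888671875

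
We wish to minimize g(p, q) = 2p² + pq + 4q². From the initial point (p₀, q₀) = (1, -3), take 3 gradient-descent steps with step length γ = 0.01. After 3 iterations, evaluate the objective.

∇g = (4p + q, p + 8q)
Step 1: at (1, -3), ∇g = (1, -23) → (1, -3) − 0.01·(1, -23) = (0.99, -2.77)
Step 2: at (0.99, -2.77), ∇g = (1.19, -21.17) → (0.99, -2.77) − 0.01·(1.19, -21.17) = (0.9781, -2.5583)
Step 3: at (0.9781, -2.5583), ∇g = (1.3541, -19.4883) → (0.9781, -2.5583) − 0.01·(1.3541, -19.4883) = (0.964559, -2.363417)
g(0.964559, -2.363417) = 21.924052654415

21.924052654415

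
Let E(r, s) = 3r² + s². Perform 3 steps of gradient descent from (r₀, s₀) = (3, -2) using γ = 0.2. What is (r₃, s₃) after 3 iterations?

(-0.024, -0.432)

∇E = (6r, 2s)
Step 1: at (3, -2), ∇E = (18, -4) → (3, -2) − 0.2·(18, -4) = (-0.6, -1.2)
Step 2: at (-0.6, -1.2), ∇E = (-3.6, -2.4) → (-0.6, -1.2) − 0.2·(-3.6, -2.4) = (0.12, -0.72)
Step 3: at (0.12, -0.72), ∇E = (0.72, -1.44) → (0.12, -0.72) − 0.2·(0.72, -1.44) = (-0.024, -0.432)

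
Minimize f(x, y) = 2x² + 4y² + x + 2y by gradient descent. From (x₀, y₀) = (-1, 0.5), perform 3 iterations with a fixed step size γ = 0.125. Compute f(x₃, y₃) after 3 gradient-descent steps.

∇f = (4x + 1, 8y + 2)
Step 1: at (-1, 0.5), ∇f = (-3, 6) → (-1, 0.5) − 0.125·(-3, 6) = (-0.625, -0.25)
Step 2: at (-0.625, -0.25), ∇f = (-1.5, 0) → (-0.625, -0.25) − 0.125·(-1.5, 0) = (-0.4375, -0.25)
Step 3: at (-0.4375, -0.25), ∇f = (-0.75, 0) → (-0.4375, -0.25) − 0.125·(-0.75, 0) = (-0.34375, -0.25)
f(-0.34375, -0.25) = -0.357421875

-0.357421875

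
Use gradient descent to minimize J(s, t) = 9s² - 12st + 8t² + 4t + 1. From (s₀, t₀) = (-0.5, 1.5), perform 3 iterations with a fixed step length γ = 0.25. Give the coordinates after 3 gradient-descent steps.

(266.3125, -245.875)

∇J = (18s - 12t, -12s + 16t + 4)
(s₁, t₁) = (-0.5, 1.5) − 0.25·(-27, 34) = (6.25, -7)
(s₂, t₂) = (6.25, -7) − 0.25·(196.5, -183) = (-42.875, 38.75)
(s₃, t₃) = (-42.875, 38.75) − 0.25·(-1236.75, 1138.5) = (266.3125, -245.875)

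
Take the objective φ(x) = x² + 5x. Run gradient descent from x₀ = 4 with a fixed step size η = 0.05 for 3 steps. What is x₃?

φ′(x) = 2x + 5
Step 1: φ′(4) = 13; x₁ = 4 − 0.05·13 = 3.35
Step 2: φ′(3.35) = 11.7; x₂ = 3.35 − 0.05·11.7 = 2.765
Step 3: φ′(2.765) = 10.53; x₃ = 2.765 − 0.05·10.53 = 2.2385

2.2385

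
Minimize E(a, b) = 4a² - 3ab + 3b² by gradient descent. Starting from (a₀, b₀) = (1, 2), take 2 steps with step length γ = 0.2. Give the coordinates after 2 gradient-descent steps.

∇E = (8a - 3b, -3a + 6b)
Step 1: at (1, 2), ∇E = (2, 9) → (1, 2) − 0.2·(2, 9) = (0.6, 0.2)
Step 2: at (0.6, 0.2), ∇E = (4.2, -0.6) → (0.6, 0.2) − 0.2·(4.2, -0.6) = (-0.24, 0.32)

(-0.24, 0.32)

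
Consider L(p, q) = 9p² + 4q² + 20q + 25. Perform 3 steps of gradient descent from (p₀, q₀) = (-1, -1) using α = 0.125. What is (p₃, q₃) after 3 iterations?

∇L = (18p, 8q + 20)
(p₁, q₁) = (-1, -1) − 0.125·(-18, 12) = (1.25, -2.5)
(p₂, q₂) = (1.25, -2.5) − 0.125·(22.5, 0) = (-1.5625, -2.5)
(p₃, q₃) = (-1.5625, -2.5) − 0.125·(-28.125, 0) = (1.953125, -2.5)

(1.953125, -2.5)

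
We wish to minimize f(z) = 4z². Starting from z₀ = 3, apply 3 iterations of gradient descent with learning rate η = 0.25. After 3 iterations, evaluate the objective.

36

f′(z) = 8z
z₁ = 3 − 0.25·24 = -3
z₂ = -3 − 0.25·(-24) = 3
z₃ = 3 − 0.25·24 = -3
f(-3) = 36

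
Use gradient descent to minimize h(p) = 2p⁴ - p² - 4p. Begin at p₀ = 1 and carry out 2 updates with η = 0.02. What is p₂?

0.93684224

h′(p) = 8p³ - 2p - 4
Step 1: h′(1) = 2; p₁ = 1 − 0.02·2 = 0.96
Step 2: h′(0.96) = 1.157888; p₂ = 0.96 − 0.02·1.157888 = 0.93684224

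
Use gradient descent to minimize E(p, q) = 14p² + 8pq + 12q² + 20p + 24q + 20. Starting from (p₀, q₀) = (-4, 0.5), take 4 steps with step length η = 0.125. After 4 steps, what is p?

∇E = (28p + 8q + 20, 8p + 24q + 24)
Step 1: at (-4, 0.5), ∇E = (-88, 4) → (-4, 0.5) − 0.125·(-88, 4) = (7, 0)
Step 2: at (7, 0), ∇E = (216, 80) → (7, 0) − 0.125·(216, 80) = (-20, -10)
Step 3: at (-20, -10), ∇E = (-620, -376) → (-20, -10) − 0.125·(-620, -376) = (57.5, 37)
Step 4: at (57.5, 37), ∇E = (1926, 1372) → (57.5, 37) − 0.125·(1926, 1372) = (-183.25, -134.5)
p = -183.25

-183.25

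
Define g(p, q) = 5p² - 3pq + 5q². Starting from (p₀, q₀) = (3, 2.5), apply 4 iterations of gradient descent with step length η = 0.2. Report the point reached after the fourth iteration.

∇g = (10p - 3q, -3p + 10q)
Step 1: at (3, 2.5), ∇g = (22.5, 16) → (3, 2.5) − 0.2·(22.5, 16) = (-1.5, -0.7)
Step 2: at (-1.5, -0.7), ∇g = (-12.9, -2.5) → (-1.5, -0.7) − 0.2·(-12.9, -2.5) = (1.08, -0.2)
Step 3: at (1.08, -0.2), ∇g = (11.4, -5.24) → (1.08, -0.2) − 0.2·(11.4, -5.24) = (-1.2, 0.848)
Step 4: at (-1.2, 0.848), ∇g = (-14.544, 12.08) → (-1.2, 0.848) − 0.2·(-14.544, 12.08) = (1.7088, -1.568)

(1.7088, -1.568)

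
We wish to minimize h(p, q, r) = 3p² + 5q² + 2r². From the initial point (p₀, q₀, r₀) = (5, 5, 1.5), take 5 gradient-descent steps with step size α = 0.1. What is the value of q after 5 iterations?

0

∇h = (6p, 10q, 4r)
Step 1: at (5, 5, 1.5), ∇h = (30, 50, 6) → (5, 5, 1.5) − 0.1·(30, 50, 6) = (2, 0, 0.9)
Step 2: at (2, 0, 0.9), ∇h = (12, 0, 3.6) → (2, 0, 0.9) − 0.1·(12, 0, 3.6) = (0.8, 0, 0.54)
Step 3: at (0.8, 0, 0.54), ∇h = (4.8, 0, 2.16) → (0.8, 0, 0.54) − 0.1·(4.8, 0, 2.16) = (0.32, 0, 0.324)
Step 4: at (0.32, 0, 0.324), ∇h = (1.92, 0, 1.296) → (0.32, 0, 0.324) − 0.1·(1.92, 0, 1.296) = (0.128, 0, 0.1944)
Step 5: at (0.128, 0, 0.1944), ∇h = (0.768, 0, 0.7776) → (0.128, 0, 0.1944) − 0.1·(0.768, 0, 0.7776) = (0.0512, 0, 0.11664)
q = 0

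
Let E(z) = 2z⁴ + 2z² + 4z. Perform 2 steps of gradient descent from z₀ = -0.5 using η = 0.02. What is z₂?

E′(z) = 8z³ + 4z + 4
z₁ = -0.5 − 0.02·1 = -0.52
z₂ = -0.52 − 0.02·0.795136 = -0.53590272

-0.53590272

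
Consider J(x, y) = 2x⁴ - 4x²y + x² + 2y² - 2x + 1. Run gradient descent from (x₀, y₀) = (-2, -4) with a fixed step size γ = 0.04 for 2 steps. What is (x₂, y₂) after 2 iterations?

(-11.89192192, -0.478464)

∇J = (8x³ - 8xy + 2x - 2, -4x² + 4y)
Step 1: at (-2, -4), ∇J = (-134, -32) → (-2, -4) − 0.04·(-134, -32) = (3.36, -2.72)
Step 2: at (3.36, -2.72), ∇J = (381.298048, -56.0384) → (3.36, -2.72) − 0.04·(381.298048, -56.0384) = (-11.89192192, -0.478464)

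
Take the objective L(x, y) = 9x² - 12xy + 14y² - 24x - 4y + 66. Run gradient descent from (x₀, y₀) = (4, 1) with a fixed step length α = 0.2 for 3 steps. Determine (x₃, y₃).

(-146.048, 220.072)

∇L = (18x - 12y - 24, -12x + 28y - 4)
(x₁, y₁) = (4, 1) − 0.2·(36, -24) = (-3.2, 5.8)
(x₂, y₂) = (-3.2, 5.8) − 0.2·(-151.2, 196.8) = (27.04, -33.56)
(x₃, y₃) = (27.04, -33.56) − 0.2·(865.44, -1268.16) = (-146.048, 220.072)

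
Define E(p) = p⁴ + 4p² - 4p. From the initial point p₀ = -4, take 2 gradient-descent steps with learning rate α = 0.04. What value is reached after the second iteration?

-67.09517312

E′(p) = 4p³ + 8p - 4
p₁ = -4 − 0.04·(-292) = 7.68
p₂ = 7.68 − 0.04·1869.379328 = -67.09517312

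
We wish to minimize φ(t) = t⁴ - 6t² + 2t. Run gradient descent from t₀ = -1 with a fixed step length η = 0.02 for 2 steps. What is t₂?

φ′(t) = 4t³ - 12t + 2
Step 1: φ′(-1) = 10; t₁ = -1 − 0.02·10 = -1.2
Step 2: φ′(-1.2) = 9.488; t₂ = -1.2 − 0.02·9.488 = -1.38976

-1.38976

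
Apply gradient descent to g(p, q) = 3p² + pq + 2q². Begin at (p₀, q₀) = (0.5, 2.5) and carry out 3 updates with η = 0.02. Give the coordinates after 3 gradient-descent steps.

∇g = (6p + q, p + 4q)
Step 1: at (0.5, 2.5), ∇g = (5.5, 10.5) → (0.5, 2.5) − 0.02·(5.5, 10.5) = (0.39, 2.29)
Step 2: at (0.39, 2.29), ∇g = (4.63, 9.55) → (0.39, 2.29) − 0.02·(4.63, 9.55) = (0.2974, 2.099)
Step 3: at (0.2974, 2.099), ∇g = (3.8834, 8.6934) → (0.2974, 2.099) − 0.02·(3.8834, 8.6934) = (0.219732, 1.925132)

(0.219732, 1.925132)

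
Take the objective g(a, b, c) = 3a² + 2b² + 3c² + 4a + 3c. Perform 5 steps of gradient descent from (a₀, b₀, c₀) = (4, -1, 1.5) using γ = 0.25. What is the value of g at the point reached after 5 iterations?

-2.0078125

∇g = (6a + 4, 4b, 6c + 3)
Step 1: at (4, -1, 1.5), ∇g = (28, -4, 12) → (4, -1, 1.5) − 0.25·(28, -4, 12) = (-3, 0, -1.5)
Step 2: at (-3, 0, -1.5), ∇g = (-14, 0, -6) → (-3, 0, -1.5) − 0.25·(-14, 0, -6) = (0.5, 0, 0)
Step 3: at (0.5, 0, 0), ∇g = (7, 0, 3) → (0.5, 0, 0) − 0.25·(7, 0, 3) = (-1.25, 0, -0.75)
Step 4: at (-1.25, 0, -0.75), ∇g = (-3.5, 0, -1.5) → (-1.25, 0, -0.75) − 0.25·(-3.5, 0, -1.5) = (-0.375, 0, -0.375)
Step 5: at (-0.375, 0, -0.375), ∇g = (1.75, 0, 0.75) → (-0.375, 0, -0.375) − 0.25·(1.75, 0, 0.75) = (-0.8125, 0, -0.5625)
g(-0.8125, 0, -0.5625) = -2.0078125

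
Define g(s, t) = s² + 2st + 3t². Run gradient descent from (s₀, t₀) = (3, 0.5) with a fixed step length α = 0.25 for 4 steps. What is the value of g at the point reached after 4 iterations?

0.796875

∇g = (2s + 2t, 2s + 6t)
(s₁, t₁) = (3, 0.5) − 0.25·(7, 9) = (1.25, -1.75)
(s₂, t₂) = (1.25, -1.75) − 0.25·(-1, -8) = (1.5, 0.25)
(s₃, t₃) = (1.5, 0.25) − 0.25·(3.5, 4.5) = (0.625, -0.875)
(s₄, t₄) = (0.625, -0.875) − 0.25·(-0.5, -4) = (0.75, 0.125)
g(0.75, 0.125) = 0.796875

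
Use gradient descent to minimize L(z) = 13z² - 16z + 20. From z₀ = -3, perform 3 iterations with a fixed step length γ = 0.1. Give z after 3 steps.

L′(z) = 26z - 16
z₁ = -3 − 0.1·(-94) = 6.4
z₂ = 6.4 − 0.1·150.4 = -8.64
z₃ = -8.64 − 0.1·(-240.64) = 15.424

15.424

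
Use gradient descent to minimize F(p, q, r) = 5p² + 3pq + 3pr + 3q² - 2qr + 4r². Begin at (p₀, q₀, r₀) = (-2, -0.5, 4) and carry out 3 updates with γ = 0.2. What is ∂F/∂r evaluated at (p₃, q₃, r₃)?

∇F = (10p + 3q + 3r, 3p + 6q - 2r, 3p - 2q + 8r)
(p₁, q₁, r₁) = (-2, -0.5, 4) − 0.2·(-9.5, -17, 27) = (-0.1, 2.9, -1.4)
(p₂, q₂, r₂) = (-0.1, 2.9, -1.4) − 0.2·(3.5, 19.9, -17.3) = (-0.8, -1.08, 2.06)
(p₃, q₃, r₃) = (-0.8, -1.08, 2.06) − 0.2·(-5.06, -13, 16.24) = (0.212, 1.52, -1.188)
∂F/∂r at (0.212, 1.52, -1.188) = -11.908

-11.908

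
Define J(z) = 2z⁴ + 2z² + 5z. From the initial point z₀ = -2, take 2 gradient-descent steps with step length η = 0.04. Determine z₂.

0.27058176

J′(z) = 8z³ + 4z + 5
z₁ = -2 − 0.04·(-67) = 0.68
z₂ = 0.68 − 0.04·10.235456 = 0.27058176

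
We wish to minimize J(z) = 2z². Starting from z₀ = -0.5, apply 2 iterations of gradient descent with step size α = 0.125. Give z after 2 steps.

-0.125

J′(z) = 4z
z₁ = -0.5 − 0.125·(-2) = -0.25
z₂ = -0.25 − 0.125·(-1) = -0.125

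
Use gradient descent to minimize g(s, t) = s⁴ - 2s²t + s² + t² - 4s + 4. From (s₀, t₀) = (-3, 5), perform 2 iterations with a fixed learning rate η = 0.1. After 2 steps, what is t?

∇g = (4s³ - 4st + 2s - 4, -2s² + 2t)
(s₁, t₁) = (-3, 5) − 0.1·(-58, -8) = (2.8, 5.8)
(s₂, t₂) = (2.8, 5.8) − 0.1·(24.448, -4.08) = (0.3552, 6.208)
t = 6.208

6.208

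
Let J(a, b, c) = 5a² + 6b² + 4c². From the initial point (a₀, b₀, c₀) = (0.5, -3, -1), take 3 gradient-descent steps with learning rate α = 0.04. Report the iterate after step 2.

(0.18, -0.8112, -0.4624)

∇J = (10a, 12b, 8c)
Step 1: at (0.5, -3, -1), ∇J = (5, -36, -8) → (0.5, -3, -1) − 0.04·(5, -36, -8) = (0.3, -1.56, -0.68)
Step 2: at (0.3, -1.56, -0.68), ∇J = (3, -18.72, -5.44) → (0.3, -1.56, -0.68) − 0.04·(3, -18.72, -5.44) = (0.18, -0.8112, -0.4624)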